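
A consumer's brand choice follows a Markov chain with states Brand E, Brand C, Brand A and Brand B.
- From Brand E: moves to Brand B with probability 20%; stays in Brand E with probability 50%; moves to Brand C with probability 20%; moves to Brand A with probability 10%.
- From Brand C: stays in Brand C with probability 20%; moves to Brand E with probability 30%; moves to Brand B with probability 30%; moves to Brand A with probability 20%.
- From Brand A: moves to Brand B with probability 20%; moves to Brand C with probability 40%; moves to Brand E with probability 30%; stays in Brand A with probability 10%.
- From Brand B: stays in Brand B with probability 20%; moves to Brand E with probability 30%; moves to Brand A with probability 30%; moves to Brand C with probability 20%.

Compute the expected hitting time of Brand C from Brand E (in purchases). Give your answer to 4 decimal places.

4.3860

Let t(s) be the expected number of purchases to first reach Brand C from state s, with t(Brand C) = 0. Conditioning on the first purchase:
t(Brand E) = 1 + 0.5·t(Brand E) + 0.1·t(Brand A) + 0.2·t(Brand B)
t(Brand A) = 1 + 0.3·t(Brand E) + 0.1·t(Brand A) + 0.2·t(Brand B)
t(Brand B) = 1 + 0.3·t(Brand E) + 0.3·t(Brand A) + 0.2·t(Brand B)
Solving: t(Brand E) = 4.3860, t(Brand A) = 3.5088, t(Brand B) = 4.2105.
Expected purchases from Brand E to Brand C: 4.3860.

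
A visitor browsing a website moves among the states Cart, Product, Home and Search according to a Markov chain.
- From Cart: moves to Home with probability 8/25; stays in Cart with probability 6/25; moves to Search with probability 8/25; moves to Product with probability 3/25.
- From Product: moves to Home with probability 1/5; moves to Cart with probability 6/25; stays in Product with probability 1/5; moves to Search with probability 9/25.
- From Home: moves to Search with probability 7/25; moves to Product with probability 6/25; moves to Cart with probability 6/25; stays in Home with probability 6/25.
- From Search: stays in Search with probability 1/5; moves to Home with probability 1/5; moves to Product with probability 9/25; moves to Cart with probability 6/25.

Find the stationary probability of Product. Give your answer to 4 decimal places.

0.2360

Let the stationary distribution be π with π = πP and π_1 + π_2 + π_3 + π_4 = 1.
π_1 = 0.24·π_1 + 0.24·π_2 + 0.24·π_3 + 0.24·π_4
π_2 = 0.12·π_1 + 0.2·π_2 + 0.24·π_3 + 0.36·π_4
π_3 = 0.32·π_1 + 0.2·π_2 + 0.24·π_3 + 0.2·π_4
Solving with the normalization constraint gives π = (0.2400, 0.2360, 0.2383, 0.2856).
So the stationary probability of Product is 0.2360.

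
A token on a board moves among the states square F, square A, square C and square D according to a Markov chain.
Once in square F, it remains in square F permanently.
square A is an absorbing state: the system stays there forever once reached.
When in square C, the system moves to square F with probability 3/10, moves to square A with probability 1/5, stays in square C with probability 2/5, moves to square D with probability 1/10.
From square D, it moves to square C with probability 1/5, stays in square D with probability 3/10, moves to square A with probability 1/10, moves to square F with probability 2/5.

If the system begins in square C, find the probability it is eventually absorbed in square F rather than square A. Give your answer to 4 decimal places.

Let h(s) be the probability of absorption at square F starting from transient state s. Then h(square F) = 1 and h(square A) = 0. By first-step analysis:
h(square C) = 0.3·1 + 0.2·0 + 0.4·h(square C) + 0.1·h(square D)
h(square D) = 0.4·1 + 0.1·0 + 0.2·h(square C) + 0.3·h(square D)
Solving: h(square C) = 0.6250, h(square D) = 0.7500.
Starting from square C, the probability is 0.6250.

0.6250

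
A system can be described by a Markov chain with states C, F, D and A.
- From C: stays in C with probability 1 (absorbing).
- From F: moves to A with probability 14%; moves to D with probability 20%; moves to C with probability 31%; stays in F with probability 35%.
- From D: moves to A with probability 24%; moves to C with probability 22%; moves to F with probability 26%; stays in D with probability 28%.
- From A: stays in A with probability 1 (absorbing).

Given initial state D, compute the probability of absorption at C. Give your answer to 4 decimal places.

Let h(s) be the probability of absorption at C starting from transient state s. Then h(C) = 1 and h(A) = 0. By first-step analysis:
h(F) = 0.31·1 + 0.35·h(F) + 0.2·h(D) + 0.14·0
h(D) = 0.22·1 + 0.26·h(F) + 0.28·h(D) + 0.24·0
Solving: h(F) = 0.6423, h(D) = 0.5375.
Starting from D, the probability is 0.5375.

0.5375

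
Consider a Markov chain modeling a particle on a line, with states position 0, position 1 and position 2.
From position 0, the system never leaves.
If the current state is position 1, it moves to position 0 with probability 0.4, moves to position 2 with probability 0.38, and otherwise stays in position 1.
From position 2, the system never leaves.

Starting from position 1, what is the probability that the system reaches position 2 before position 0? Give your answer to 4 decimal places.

0.4872

Let h(s) be the probability of absorption at position 2 starting from transient state s. Then h(position 2) = 1 and h(position 0) = 0. By first-step analysis:
h(position 1) = 0.4·0 + 0.22·h(position 1) + 0.38·1
Solving: h(position 1) = 0.4872.
Starting from position 1, the probability is 0.4872.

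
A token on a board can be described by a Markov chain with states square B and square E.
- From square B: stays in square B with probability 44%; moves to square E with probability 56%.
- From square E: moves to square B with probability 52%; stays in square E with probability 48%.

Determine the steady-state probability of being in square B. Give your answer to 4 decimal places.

0.4815

Let the stationary distribution be π with π = πP and π_1 + π_2 = 1.
π_1 = 0.44·π_1 + 0.52·π_2
Solving with the normalization constraint gives π = (0.4815, 0.5185).
So the stationary probability of square B is 0.4815.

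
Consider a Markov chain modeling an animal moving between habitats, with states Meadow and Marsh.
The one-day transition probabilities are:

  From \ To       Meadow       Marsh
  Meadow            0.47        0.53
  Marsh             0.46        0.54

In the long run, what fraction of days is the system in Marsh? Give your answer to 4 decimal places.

Let the stationary distribution be π with π = πP and π_1 + π_2 = 1.
π_1 = 0.47·π_1 + 0.46·π_2
Solving with the normalization constraint gives π = (0.4646, 0.5354).
So the stationary probability of Marsh is 0.5354.

0.5354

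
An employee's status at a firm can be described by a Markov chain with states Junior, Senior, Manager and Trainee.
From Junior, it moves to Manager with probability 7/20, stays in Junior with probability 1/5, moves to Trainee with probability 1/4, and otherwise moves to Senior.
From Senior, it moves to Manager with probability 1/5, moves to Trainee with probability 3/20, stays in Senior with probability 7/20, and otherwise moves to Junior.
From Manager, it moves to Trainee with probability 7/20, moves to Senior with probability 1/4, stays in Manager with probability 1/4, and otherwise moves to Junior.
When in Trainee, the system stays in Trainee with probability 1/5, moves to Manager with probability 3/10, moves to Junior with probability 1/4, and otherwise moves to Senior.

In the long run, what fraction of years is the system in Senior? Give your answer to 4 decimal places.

Let the stationary distribution be π with π = πP and π_1 + π_2 + π_3 + π_4 = 1.
π_1 = 0.2·π_1 + 0.3·π_2 + 0.15·π_3 + 0.25·π_4
π_2 = 0.2·π_1 + 0.35·π_2 + 0.25·π_3 + 0.25·π_4
π_3 = 0.35·π_1 + 0.2·π_2 + 0.25·π_3 + 0.3·π_4
Solving with the normalization constraint gives π = (0.2249, 0.2653, 0.2712, 0.2387).
So the stationary probability of Senior is 0.2653.

0.2653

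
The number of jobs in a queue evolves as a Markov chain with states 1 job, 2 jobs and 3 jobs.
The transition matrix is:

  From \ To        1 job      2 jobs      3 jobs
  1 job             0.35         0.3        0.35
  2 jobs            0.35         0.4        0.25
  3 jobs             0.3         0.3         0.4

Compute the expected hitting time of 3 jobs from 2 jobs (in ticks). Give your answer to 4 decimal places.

3.5088

Let t(s) be the expected number of ticks to first reach 3 jobs from state s, with t(3 jobs) = 0. Conditioning on the first tick:
t(1 job) = 1 + 0.35·t(1 job) + 0.3·t(2 jobs)
t(2 jobs) = 1 + 0.35·t(1 job) + 0.4·t(2 jobs)
Solving: t(1 job) = 3.1579, t(2 jobs) = 3.5088.
Expected ticks from 2 jobs to 3 jobs: 3.5088.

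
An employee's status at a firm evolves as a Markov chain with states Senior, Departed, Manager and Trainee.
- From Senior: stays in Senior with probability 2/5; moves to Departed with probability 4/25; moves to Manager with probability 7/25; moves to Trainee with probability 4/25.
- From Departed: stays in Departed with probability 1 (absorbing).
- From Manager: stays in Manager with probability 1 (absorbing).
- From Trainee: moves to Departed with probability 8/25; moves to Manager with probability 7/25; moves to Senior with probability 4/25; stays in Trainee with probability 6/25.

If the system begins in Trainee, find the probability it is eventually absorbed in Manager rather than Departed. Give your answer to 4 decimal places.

Let h(s) be the probability of absorption at Manager starting from transient state s. Then h(Manager) = 1 and h(Departed) = 0. By first-step analysis:
h(Senior) = 0.4·h(Senior) + 0.16·0 + 0.28·1 + 0.16·h(Trainee)
h(Trainee) = 0.16·h(Senior) + 0.32·0 + 0.28·1 + 0.24·h(Trainee)
Solving: h(Senior) = 0.5985, h(Trainee) = 0.4944.
Starting from Trainee, the probability is 0.4944.

0.4944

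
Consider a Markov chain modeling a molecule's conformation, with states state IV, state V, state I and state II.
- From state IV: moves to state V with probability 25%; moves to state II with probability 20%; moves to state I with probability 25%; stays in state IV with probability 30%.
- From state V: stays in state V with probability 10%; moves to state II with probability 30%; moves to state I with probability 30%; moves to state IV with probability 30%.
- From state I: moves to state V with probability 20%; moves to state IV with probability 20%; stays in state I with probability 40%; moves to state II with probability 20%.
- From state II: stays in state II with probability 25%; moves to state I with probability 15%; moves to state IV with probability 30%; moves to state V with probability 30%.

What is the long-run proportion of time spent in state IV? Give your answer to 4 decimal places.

0.2721

Let the stationary distribution be π with π = πP and π_1 + π_2 + π_3 + π_4 = 1.
π_1 = 0.3·π_1 + 0.3·π_2 + 0.2·π_3 + 0.3·π_4
π_2 = 0.25·π_1 + 0.1·π_2 + 0.2·π_3 + 0.3·π_4
π_3 = 0.25·π_1 + 0.3·π_2 + 0.4·π_3 + 0.15·π_4
Solving with the normalization constraint gives π = (0.2721, 0.2154, 0.2794, 0.2332).
So the stationary probability of state IV is 0.2721.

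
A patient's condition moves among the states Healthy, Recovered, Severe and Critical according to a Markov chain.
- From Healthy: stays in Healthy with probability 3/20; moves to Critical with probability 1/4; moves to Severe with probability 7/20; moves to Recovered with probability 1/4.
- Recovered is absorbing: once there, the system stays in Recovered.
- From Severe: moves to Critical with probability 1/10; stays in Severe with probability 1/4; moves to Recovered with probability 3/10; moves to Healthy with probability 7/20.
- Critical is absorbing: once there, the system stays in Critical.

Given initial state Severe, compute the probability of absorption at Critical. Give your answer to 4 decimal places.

0.3350

Let h(s) be the probability of absorption at Critical starting from transient state s. Then h(Critical) = 1 and h(Recovered) = 0. By first-step analysis:
h(Healthy) = 0.15·h(Healthy) + 0.25·0 + 0.35·h(Severe) + 0.25·1
h(Severe) = 0.35·h(Healthy) + 0.3·0 + 0.25·h(Severe) + 0.1·1
Solving: h(Healthy) = 0.4320, h(Severe) = 0.3350.
Starting from Severe, the probability is 0.3350.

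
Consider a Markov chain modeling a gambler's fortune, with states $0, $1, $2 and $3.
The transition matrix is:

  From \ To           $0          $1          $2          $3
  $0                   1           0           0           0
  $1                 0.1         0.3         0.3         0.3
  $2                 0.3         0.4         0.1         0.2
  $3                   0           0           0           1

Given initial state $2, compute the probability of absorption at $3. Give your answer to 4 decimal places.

0.5098

Let h(s) be the probability of absorption at $3 starting from transient state s. Then h($3) = 1 and h($0) = 0. By first-step analysis:
h($1) = 0.1·0 + 0.3·h($1) + 0.3·h($2) + 0.3·1
h($2) = 0.3·0 + 0.4·h($1) + 0.1·h($2) + 0.2·1
Solving: h($1) = 0.6471, h($2) = 0.5098.
Starting from $2, the probability is 0.5098.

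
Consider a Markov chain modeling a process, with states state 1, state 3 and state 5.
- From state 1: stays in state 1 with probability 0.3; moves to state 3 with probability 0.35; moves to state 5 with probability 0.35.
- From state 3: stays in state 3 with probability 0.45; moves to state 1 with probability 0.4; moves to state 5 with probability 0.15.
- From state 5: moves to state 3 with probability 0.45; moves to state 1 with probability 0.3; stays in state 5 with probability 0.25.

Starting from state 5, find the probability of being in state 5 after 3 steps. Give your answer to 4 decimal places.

0.2425

Propagate the distribution vector 3 steps from state 5.
After 0 steps: (0.0000, 0.0000, 1.0000)
After 1 step: (0.3000, 0.4500, 0.2500)
After 2 steps: (0.3450, 0.4200, 0.2350)
After 3 steps: (0.3420, 0.4155, 0.2425)
P(in state 5 after 3 steps) = 0.2425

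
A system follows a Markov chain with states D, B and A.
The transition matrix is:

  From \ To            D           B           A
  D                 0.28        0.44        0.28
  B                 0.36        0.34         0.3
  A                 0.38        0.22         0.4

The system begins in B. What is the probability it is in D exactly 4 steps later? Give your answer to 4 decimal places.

0.3394

Propagate the distribution vector 4 steps from B.
After 0 steps: (0.0000, 1.0000, 0.0000)
After 1 step: (0.3600, 0.3400, 0.3000)
After 2 steps: (0.3372, 0.3400, 0.3228)
After 3 steps: (0.3395, 0.3350, 0.3255)
After 4 steps: (0.3394, 0.3349, 0.3258)
P(in D after 4 steps) = 0.3394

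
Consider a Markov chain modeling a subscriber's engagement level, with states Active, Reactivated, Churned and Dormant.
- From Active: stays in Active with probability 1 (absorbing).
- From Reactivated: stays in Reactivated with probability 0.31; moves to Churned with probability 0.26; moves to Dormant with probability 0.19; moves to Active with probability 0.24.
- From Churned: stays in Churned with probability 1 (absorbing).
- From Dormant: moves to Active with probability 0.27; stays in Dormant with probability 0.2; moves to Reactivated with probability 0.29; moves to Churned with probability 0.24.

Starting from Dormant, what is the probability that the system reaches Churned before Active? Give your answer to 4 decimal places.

0.4850

Let h(s) be the probability of absorption at Churned starting from transient state s. Then h(Churned) = 1 and h(Active) = 0. By first-step analysis:
h(Reactivated) = 0.24·0 + 0.31·h(Reactivated) + 0.26·1 + 0.19·h(Dormant)
h(Dormant) = 0.27·0 + 0.29·h(Reactivated) + 0.24·1 + 0.2·h(Dormant)
Solving: h(Reactivated) = 0.5104, h(Dormant) = 0.4850.
Starting from Dormant, the probability is 0.4850.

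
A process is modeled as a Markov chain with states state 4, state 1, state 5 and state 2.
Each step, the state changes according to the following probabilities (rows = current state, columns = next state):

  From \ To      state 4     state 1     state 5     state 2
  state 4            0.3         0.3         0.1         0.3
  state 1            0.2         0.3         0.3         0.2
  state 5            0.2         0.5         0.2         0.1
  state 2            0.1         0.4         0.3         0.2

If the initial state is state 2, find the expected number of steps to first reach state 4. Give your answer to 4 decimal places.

6.0199

Let t(s) be the expected number of steps to first reach state 4 from state s, with t(state 4) = 0. Conditioning on the first step:
t(state 1) = 1 + 0.3·t(state 1) + 0.3·t(state 5) + 0.2·t(state 2)
t(state 5) = 1 + 0.5·t(state 1) + 0.2·t(state 5) + 0.1·t(state 2)
t(state 2) = 1 + 0.4·t(state 1) + 0.3·t(state 5) + 0.2·t(state 2)
Solving: t(state 1) = 5.4726, t(state 5) = 5.4229, t(state 2) = 6.0199.
Expected steps from state 2 to state 4: 6.0199.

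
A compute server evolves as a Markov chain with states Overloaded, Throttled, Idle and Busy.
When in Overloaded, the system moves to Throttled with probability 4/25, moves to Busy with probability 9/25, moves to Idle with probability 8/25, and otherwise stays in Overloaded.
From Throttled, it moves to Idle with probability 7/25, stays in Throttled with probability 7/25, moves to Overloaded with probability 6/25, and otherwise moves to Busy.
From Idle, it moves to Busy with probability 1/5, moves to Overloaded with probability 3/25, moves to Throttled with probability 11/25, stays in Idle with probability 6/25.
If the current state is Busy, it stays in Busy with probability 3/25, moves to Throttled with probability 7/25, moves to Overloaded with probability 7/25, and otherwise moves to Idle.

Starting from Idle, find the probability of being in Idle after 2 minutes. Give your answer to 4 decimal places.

Propagate the distribution vector 2 minutes from Idle.
After 0 minutes: (0.0000, 0.0000, 1.0000, 0.0000)
After 1 minute: (0.1200, 0.4400, 0.2400, 0.2000)
After 2 minutes: (0.2096, 0.3040, 0.2832, 0.2032)
P(in Idle after 2 minutes) = 0.2832

0.2832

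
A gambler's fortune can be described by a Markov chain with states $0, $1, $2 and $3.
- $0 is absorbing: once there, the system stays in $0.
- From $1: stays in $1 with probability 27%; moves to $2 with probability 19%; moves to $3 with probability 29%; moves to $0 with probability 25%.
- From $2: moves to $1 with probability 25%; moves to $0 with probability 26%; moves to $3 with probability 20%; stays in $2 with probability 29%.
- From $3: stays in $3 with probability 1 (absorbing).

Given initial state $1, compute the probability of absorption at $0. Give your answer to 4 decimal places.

Let h(s) be the probability of absorption at $0 starting from transient state s. Then h($0) = 1 and h($3) = 0. By first-step analysis:
h($1) = 0.25·1 + 0.27·h($1) + 0.19·h($2) + 0.29·0
h($2) = 0.26·1 + 0.25·h($1) + 0.29·h($2) + 0.2·0
Solving: h($1) = 0.4819, h($2) = 0.5359.
Starting from $1, the probability is 0.4819.

0.4819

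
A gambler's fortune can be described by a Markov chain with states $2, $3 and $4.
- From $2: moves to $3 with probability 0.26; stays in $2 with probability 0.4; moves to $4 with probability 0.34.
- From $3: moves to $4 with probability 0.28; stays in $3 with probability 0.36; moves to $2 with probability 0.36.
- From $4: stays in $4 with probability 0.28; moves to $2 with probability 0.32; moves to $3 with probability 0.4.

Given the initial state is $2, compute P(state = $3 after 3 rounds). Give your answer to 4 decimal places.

Propagate the distribution vector 3 rounds from $2.
After 0 rounds: (1.0000, 0.0000, 0.0000)
After 1 round: (0.4000, 0.2600, 0.3400)
After 2 rounds: (0.3624, 0.3336, 0.3040)
After 3 rounds: (0.3623, 0.3359, 0.3017)
P(in $3 after 3 rounds) = 0.3359

0.3359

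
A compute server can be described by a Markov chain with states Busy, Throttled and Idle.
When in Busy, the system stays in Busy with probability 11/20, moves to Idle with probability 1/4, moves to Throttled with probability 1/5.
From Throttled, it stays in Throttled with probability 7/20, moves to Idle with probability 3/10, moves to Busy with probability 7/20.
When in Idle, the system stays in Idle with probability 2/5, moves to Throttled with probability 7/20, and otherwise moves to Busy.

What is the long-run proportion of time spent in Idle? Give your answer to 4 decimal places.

0.3112

Let the stationary distribution be π with π = πP and π_1 + π_2 + π_3 = 1.
π_1 = 0.55·π_1 + 0.35·π_2 + 0.25·π_3
π_2 = 0.2·π_1 + 0.35·π_2 + 0.35·π_3
Solving with the normalization constraint gives π = (0.3986, 0.2902, 0.3112).
So the stationary probability of Idle is 0.3112.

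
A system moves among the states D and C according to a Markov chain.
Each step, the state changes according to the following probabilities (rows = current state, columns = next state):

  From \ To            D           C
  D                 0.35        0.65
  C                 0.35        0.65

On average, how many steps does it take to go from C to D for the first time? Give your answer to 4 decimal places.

Let t(s) be the expected number of steps to first reach D from state s, with t(D) = 0. Conditioning on the first step:
t(C) = 1 + 0.65·t(C)
Solving: t(C) = 2.8571.
Expected steps from C to D: 2.8571.

2.8571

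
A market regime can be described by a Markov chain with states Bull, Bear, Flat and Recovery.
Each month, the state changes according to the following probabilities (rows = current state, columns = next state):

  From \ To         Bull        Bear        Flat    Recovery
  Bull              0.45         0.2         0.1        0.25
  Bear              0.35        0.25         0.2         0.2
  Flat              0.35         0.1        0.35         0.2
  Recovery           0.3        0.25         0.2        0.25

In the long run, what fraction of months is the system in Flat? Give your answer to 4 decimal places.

0.1910

Let the stationary distribution be π with π = πP and π_1 + π_2 + π_3 + π_4 = 1.
π_1 = 0.45·π_1 + 0.35·π_2 + 0.35·π_3 + 0.3·π_4
π_2 = 0.2·π_1 + 0.25·π_2 + 0.1·π_3 + 0.25·π_4
π_3 = 0.1·π_1 + 0.2·π_2 + 0.35·π_3 + 0.2·π_4
Solving with the normalization constraint gives π = (0.3761, 0.2025, 0.1910, 0.2303).
So the stationary probability of Flat is 0.1910.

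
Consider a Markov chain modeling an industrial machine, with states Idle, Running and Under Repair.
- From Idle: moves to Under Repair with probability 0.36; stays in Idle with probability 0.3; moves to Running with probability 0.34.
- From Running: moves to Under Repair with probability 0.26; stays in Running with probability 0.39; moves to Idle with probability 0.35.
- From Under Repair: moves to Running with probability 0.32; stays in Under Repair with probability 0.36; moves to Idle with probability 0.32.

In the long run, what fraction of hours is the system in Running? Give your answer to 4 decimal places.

Let the stationary distribution be π with π = πP and π_1 + π_2 + π_3 = 1.
π_1 = 0.3·π_1 + 0.35·π_2 + 0.32·π_3
π_2 = 0.34·π_1 + 0.39·π_2 + 0.32·π_3
Solving with the normalization constraint gives π = (0.3241, 0.3511, 0.3249).
So the stationary probability of Running is 0.3511.

0.3511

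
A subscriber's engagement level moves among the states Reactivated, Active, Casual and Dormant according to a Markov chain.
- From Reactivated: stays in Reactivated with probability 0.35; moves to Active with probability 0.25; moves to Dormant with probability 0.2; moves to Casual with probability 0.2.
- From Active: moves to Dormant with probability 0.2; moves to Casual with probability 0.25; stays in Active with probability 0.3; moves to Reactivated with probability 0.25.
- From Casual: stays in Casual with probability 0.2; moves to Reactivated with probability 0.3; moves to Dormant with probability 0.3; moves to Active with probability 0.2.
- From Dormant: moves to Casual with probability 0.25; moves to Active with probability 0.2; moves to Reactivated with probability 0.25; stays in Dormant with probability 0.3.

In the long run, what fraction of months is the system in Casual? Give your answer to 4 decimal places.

Let the stationary distribution be π with π = πP and π_1 + π_2 + π_3 + π_4 = 1.
π_1 = 0.35·π_1 + 0.25·π_2 + 0.3·π_3 + 0.25·π_4
π_2 = 0.25·π_1 + 0.3·π_2 + 0.2·π_3 + 0.2·π_4
π_3 = 0.2·π_1 + 0.25·π_2 + 0.2·π_3 + 0.25·π_4
Solving with the normalization constraint gives π = (0.2902, 0.2383, 0.2243, 0.2471).
So the stationary probability of Casual is 0.2243.

0.2243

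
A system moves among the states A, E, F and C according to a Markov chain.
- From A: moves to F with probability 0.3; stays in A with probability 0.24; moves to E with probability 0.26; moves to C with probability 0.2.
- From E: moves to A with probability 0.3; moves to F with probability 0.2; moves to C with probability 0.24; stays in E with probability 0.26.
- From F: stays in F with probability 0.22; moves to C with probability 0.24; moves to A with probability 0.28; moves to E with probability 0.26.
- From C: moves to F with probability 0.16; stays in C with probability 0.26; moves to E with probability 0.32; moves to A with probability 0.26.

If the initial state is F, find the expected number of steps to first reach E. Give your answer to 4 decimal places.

Let t(s) be the expected number of steps to first reach E from state s, with t(E) = 0. Conditioning on the first step:
t(A) = 1 + 0.24·t(A) + 0.3·t(F) + 0.2·t(C)
t(F) = 1 + 0.28·t(A) + 0.22·t(F) + 0.24·t(C)
t(C) = 1 + 0.26·t(A) + 0.16·t(F) + 0.26·t(C)
Solving: t(A) = 3.6576, t(F) = 3.6490, t(C) = 3.4254.
Expected steps from F to E: 3.6490.

3.6490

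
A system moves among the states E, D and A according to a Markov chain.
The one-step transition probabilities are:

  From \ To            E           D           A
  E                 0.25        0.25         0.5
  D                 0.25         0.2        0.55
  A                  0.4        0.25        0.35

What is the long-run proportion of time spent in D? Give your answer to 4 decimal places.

Let the stationary distribution be π with π = πP and π_1 + π_2 + π_3 = 1.
π_1 = 0.25·π_1 + 0.25·π_2 + 0.4·π_3
π_2 = 0.25·π_1 + 0.2·π_2 + 0.25·π_3
Solving with the normalization constraint gives π = (0.3168, 0.2381, 0.4451).
So the stationary probability of D is 0.2381.

0.2381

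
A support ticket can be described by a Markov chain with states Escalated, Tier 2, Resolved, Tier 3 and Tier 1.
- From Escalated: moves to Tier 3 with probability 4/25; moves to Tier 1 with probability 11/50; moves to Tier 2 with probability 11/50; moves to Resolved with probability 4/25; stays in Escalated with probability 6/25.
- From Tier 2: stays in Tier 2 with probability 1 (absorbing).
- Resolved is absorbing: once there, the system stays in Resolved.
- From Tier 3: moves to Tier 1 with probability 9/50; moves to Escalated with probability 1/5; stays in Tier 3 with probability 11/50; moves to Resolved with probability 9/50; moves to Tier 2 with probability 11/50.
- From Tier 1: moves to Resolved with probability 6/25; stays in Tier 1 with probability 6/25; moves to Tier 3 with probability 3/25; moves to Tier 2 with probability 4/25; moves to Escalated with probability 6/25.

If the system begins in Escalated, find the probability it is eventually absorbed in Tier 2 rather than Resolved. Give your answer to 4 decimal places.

0.5339

Let h(s) be the probability of absorption at Tier 2 starting from transient state s. Then h(Tier 2) = 1 and h(Resolved) = 0. By first-step analysis:
h(Escalated) = 0.24·h(Escalated) + 0.22·1 + 0.16·0 + 0.16·h(Tier 3) + 0.22·h(Tier 1)
h(Tier 3) = 0.2·h(Escalated) + 0.22·1 + 0.18·0 + 0.22·h(Tier 3) + 0.18·h(Tier 1)
h(Tier 1) = 0.24·h(Escalated) + 0.16·1 + 0.24·0 + 0.12·h(Tier 3) + 0.24·h(Tier 1)
Solving: h(Escalated) = 0.5339, h(Tier 3) = 0.5256, h(Tier 1) = 0.4621.
Starting from Escalated, the probability is 0.5339.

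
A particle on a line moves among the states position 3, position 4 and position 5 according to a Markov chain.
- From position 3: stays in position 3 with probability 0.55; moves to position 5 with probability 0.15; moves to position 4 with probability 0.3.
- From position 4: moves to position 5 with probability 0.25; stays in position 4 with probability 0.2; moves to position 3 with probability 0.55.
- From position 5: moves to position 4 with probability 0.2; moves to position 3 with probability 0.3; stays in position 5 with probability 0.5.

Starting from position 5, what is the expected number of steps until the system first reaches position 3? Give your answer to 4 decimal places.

Let t(s) be the expected number of steps to first reach position 3 from state s, with t(position 3) = 0. Conditioning on the first step:
t(position 4) = 1 + 0.2·t(position 4) + 0.25·t(position 5)
t(position 5) = 1 + 0.2·t(position 4) + 0.5·t(position 5)
Solving: t(position 4) = 2.1429, t(position 5) = 2.8571.
Expected steps from position 5 to position 3: 2.8571.

2.8571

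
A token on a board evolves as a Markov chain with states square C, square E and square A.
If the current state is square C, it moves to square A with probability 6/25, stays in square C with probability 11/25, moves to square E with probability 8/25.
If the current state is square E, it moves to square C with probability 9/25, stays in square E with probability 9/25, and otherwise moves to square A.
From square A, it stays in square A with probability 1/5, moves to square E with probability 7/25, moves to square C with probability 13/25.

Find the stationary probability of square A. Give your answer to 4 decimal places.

Let the stationary distribution be π with π = πP and π_1 + π_2 + π_3 = 1.
π_1 = 0.44·π_1 + 0.36·π_2 + 0.52·π_3
π_2 = 0.32·π_1 + 0.36·π_2 + 0.28·π_3
Solving with the normalization constraint gives π = (0.4336, 0.3232, 0.2432).
So the stationary probability of square A is 0.2432.

0.2432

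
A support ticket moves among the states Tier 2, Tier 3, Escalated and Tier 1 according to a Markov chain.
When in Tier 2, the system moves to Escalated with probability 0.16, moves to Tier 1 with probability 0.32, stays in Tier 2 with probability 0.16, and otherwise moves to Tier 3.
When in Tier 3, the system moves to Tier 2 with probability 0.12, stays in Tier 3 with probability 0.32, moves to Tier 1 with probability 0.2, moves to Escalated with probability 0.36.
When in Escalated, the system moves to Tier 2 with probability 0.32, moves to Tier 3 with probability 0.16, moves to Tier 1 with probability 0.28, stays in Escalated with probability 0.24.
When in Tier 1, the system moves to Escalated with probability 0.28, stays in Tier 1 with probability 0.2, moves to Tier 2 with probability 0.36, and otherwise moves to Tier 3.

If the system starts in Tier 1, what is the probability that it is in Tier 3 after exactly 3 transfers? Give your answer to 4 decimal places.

Propagate the distribution vector 3 transfers from Tier 1.
After 0 transfers: (0.0000, 0.0000, 0.0000, 1.0000)
After 1 transfer: (0.3600, 0.1600, 0.2800, 0.2000)
After 2 transfers: (0.2384, 0.2576, 0.2384, 0.2656)
After 3 transfers: (0.2410, 0.2489, 0.2625, 0.2477)
P(in Tier 3 after 3 transfers) = 0.2489

0.2489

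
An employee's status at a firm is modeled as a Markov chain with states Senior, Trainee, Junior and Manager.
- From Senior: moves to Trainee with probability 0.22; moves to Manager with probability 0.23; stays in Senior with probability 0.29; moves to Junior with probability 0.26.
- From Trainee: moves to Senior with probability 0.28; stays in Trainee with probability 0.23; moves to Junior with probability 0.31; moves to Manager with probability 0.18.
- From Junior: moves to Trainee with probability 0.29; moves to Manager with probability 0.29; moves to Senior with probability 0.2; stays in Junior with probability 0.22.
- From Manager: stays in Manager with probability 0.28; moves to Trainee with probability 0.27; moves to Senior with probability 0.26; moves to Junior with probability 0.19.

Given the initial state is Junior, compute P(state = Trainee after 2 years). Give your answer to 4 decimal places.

0.2528

Propagate the distribution vector 2 years from Junior.
After 0 years: (0.0000, 0.0000, 1.0000, 0.0000)
After 1 year: (0.2000, 0.2900, 0.2200, 0.2900)
After 2 years: (0.2586, 0.2528, 0.2454, 0.2432)
P(in Trainee after 2 years) = 0.2528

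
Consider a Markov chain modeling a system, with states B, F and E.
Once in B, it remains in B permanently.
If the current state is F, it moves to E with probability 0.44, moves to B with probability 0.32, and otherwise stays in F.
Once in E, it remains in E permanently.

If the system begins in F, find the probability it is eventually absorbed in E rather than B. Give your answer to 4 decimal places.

0.5789

Let h(s) be the probability of absorption at E starting from transient state s. Then h(E) = 1 and h(B) = 0. By first-step analysis:
h(F) = 0.32·0 + 0.24·h(F) + 0.44·1
Solving: h(F) = 0.5789.
Starting from F, the probability is 0.5789.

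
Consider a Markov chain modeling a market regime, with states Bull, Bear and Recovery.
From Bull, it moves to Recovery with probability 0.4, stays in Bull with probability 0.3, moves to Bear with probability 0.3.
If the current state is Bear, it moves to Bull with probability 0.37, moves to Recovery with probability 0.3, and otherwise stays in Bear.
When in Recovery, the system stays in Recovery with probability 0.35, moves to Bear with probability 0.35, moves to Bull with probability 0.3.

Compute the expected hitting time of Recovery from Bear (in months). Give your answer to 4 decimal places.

Let t(s) be the expected number of months to first reach Recovery from state s, with t(Recovery) = 0. Conditioning on the first month:
t(Bull) = 1 + 0.3·t(Bull) + 0.3·t(Bear)
t(Bear) = 1 + 0.37·t(Bull) + 0.33·t(Bear)
Solving: t(Bull) = 2.7095, t(Bear) = 2.9888.
Expected months from Bear to Recovery: 2.9888.

2.9888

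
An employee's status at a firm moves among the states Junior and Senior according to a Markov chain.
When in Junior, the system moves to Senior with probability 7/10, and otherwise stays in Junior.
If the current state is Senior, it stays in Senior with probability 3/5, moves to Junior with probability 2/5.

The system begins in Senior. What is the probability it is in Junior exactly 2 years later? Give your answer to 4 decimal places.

0.3600

Sum over the intermediate state after 1 year:
P = P(Senior→Junior)·P(Junior→Junior) + P(Senior→Senior)·P(Senior→Junior)
  = 0.4×0.3 + 0.6×0.4
  = 0.1200 + 0.2400 = 0.3600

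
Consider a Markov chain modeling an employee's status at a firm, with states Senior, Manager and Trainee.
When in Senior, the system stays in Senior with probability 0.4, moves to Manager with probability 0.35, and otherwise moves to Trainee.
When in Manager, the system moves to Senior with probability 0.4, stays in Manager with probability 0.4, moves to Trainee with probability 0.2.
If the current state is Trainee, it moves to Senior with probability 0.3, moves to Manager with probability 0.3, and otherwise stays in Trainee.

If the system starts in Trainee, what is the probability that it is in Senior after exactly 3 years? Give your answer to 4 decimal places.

Propagate the distribution vector 3 years from Trainee.
After 0 years: (0.0000, 0.0000, 1.0000)
After 1 year: (0.3000, 0.3000, 0.4000)
After 2 years: (0.3600, 0.3450, 0.2950)
After 3 years: (0.3705, 0.3525, 0.2770)
P(in Senior after 3 years) = 0.3705

0.3705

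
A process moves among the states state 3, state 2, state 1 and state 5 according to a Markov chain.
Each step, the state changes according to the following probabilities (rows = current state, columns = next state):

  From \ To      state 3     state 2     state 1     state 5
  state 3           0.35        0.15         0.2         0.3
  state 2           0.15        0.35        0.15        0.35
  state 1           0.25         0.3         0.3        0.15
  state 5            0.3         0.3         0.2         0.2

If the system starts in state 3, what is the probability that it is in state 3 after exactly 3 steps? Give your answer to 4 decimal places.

0.2654

Propagate the distribution vector 3 steps from state 3.
After 0 steps: (1.0000, 0.0000, 0.0000, 0.0000)
After 1 step: (0.3500, 0.1500, 0.2000, 0.3000)
After 2 steps: (0.2850, 0.2550, 0.2125, 0.2475)
After 3 steps: (0.2654, 0.2700, 0.2085, 0.2561)
P(in state 3 after 3 steps) = 0.2654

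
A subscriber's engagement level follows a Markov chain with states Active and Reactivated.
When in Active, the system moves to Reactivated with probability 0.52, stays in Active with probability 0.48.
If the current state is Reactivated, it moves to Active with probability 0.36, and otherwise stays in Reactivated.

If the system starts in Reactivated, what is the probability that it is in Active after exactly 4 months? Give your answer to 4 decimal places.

Propagate the distribution vector 4 months from Reactivated.
After 0 months: (0.0000, 1.0000)
After 1 month: (0.3600, 0.6400)
After 2 months: (0.4032, 0.5968)
After 3 months: (0.4084, 0.5916)
After 4 months: (0.4090, 0.5910)
P(in Active after 4 months) = 0.4090

0.4090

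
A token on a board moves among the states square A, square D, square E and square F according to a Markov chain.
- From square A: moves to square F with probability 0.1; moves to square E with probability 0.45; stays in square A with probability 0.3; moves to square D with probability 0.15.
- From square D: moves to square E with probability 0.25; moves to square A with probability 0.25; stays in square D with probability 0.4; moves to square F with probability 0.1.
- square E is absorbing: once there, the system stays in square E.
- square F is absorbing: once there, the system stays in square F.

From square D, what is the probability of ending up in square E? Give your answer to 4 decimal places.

0.7516

Let h(s) be the probability of absorption at square E starting from transient state s. Then h(square E) = 1 and h(square F) = 0. By first-step analysis:
h(square A) = 0.3·h(square A) + 0.15·h(square D) + 0.45·1 + 0.1·0
h(square D) = 0.25·h(square A) + 0.4·h(square D) + 0.25·1 + 0.1·0
Solving: h(square A) = 0.8039, h(square D) = 0.7516.
Starting from square D, the probability is 0.7516.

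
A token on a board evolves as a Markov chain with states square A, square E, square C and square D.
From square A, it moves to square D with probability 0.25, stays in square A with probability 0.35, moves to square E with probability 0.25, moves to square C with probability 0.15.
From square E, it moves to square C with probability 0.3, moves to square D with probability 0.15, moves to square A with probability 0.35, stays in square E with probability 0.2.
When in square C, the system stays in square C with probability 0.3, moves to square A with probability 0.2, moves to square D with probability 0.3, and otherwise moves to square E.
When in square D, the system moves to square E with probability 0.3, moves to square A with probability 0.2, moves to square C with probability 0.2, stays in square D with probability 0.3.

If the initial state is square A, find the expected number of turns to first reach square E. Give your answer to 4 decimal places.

3.9364

Let t(s) be the expected number of turns to first reach square E from state s, with t(square E) = 0. Conditioning on the first turn:
t(square A) = 1 + 0.35·t(square A) + 0.15·t(square C) + 0.25·t(square D)
t(square C) = 1 + 0.2·t(square A) + 0.3·t(square C) + 0.3·t(square D)
t(square D) = 1 + 0.2·t(square A) + 0.2·t(square C) + 0.3·t(square D)
Solving: t(square A) = 3.9364, t(square C) = 4.1565, t(square D) = 3.7408.
Expected turns from square A to square E: 3.9364.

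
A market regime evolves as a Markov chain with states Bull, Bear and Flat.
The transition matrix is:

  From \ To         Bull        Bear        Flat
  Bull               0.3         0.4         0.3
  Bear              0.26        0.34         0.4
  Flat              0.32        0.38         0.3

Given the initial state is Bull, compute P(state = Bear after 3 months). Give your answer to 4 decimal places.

0.3710

Propagate the distribution vector 3 months from Bull.
After 0 months: (1.0000, 0.0000, 0.0000)
After 1 month: (0.3000, 0.4000, 0.3000)
After 2 months: (0.2900, 0.3700, 0.3400)
After 3 months: (0.2920, 0.3710, 0.3370)
P(in Bear after 3 months) = 0.3710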